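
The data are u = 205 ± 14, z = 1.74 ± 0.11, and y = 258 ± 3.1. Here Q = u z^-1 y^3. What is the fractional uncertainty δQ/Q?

0.0998

Each factor contributes (exponent × relative error)² to (δQ/Q)²:
  (1·δu/u)² = (1×0.0683)² = 0.00466;  (-1·δz/z)² = (-1×0.0632)² = 0.00400;  (3·δy/y)² = (3×0.0120)² = 0.00130
δQ/Q = √(0.00996) = 0.0998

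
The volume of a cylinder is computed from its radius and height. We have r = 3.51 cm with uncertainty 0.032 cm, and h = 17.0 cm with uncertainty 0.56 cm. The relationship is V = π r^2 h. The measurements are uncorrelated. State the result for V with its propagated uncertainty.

658 ± 24.8 cm^3

For a monomial V ∝ r^2, h, fractional errors add in quadrature:
  (2·δr/r)² = (2×0.00912)² = 0.000332;  (1·δh/h)² = (1×0.0329)² = 0.00109
δV/V = √(0.00142) = 0.0377
V = 658 cm^3, so δV = 0.0377 × 658 = 24.8 cm^3.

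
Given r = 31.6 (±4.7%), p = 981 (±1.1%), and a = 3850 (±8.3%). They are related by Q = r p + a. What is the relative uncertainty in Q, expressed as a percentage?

Let w = r·p = 31000. δw/w = √((1·δr/r)² + (1·δp/p)²) = √(0.00221 + 0.000121) = 0.0483, so δw = 1500.
Q = w + a: δQ = √(δw² + δa²) = √(2.24e+06 + 1.02e+05) = 1530
Q = 34800, so δQ/Q = 1530/34800 = 0.0439.

4.39%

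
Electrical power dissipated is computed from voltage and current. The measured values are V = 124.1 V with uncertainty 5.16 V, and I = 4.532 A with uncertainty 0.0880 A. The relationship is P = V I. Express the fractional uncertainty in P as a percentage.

Each factor contributes (exponent × relative error)² to (δP/P)²:
  (1·δV/V)² = (1×0.0416)² = 0.00173;  (1·δI/I)² = (1×0.0194)² = 0.000377
δP/P = √(0.00211) = 0.0459

4.59%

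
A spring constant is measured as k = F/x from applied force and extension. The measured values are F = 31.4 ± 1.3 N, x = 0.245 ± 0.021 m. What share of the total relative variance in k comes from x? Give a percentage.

81.1%

(δk/k)² = (1·δF/F)² + (-1·δx/x)²
  F term: (1×0.0414)² = 0.00171
  x term: (-1×0.0857)² = 0.00735
Total = 0.00906. Share from x = 0.00735/0.00906 = 0.811.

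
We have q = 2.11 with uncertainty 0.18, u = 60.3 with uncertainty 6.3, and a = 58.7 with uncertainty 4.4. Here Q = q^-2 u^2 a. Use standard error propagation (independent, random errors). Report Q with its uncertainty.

47900 ± 13400

Relative error in a monomial: (δQ/Q)² = Σ (nᵢ · δxᵢ/xᵢ)².
  (-2·δq/q)² = (-2×0.0853)² = 0.0291;  (2·δu/u)² = (2×0.104)² = 0.0437;  (1·δa/a)² = (1×0.0750)² = 0.00562
δQ/Q = √(0.0784) = 0.280
Q = 47900, so δQ = 0.280 × 47900 = 13400.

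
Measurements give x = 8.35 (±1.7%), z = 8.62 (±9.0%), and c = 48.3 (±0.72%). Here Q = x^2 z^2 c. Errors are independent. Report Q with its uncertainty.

Products/powers → add relative errors in quadrature, weighted by exponent:
  (2·δx/x)² = (2×0.0170)² = 0.00116;  (2·δz/z)² = (2×0.0900)² = 0.0324;  (1·δc/c)² = (1×0.00720)² = 5.18e-05
δQ/Q = √(0.0336) = 0.183
Q = 2.5e+05, so δQ = 0.183 × 2.5e+05 = 45900.

(2.50 ± 0.459) × 10^5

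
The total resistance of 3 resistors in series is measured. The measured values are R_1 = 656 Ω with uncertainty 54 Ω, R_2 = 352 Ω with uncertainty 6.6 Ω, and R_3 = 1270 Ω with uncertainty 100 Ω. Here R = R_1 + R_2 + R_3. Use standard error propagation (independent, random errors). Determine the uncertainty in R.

114 Ω

Absolute uncertainties add in quadrature for a linear combination:
  (δR_1)² = 2920;  (δR_2)² = 43.6;  (δR_3)² = 10000
δR = √(13000) = 114 Ω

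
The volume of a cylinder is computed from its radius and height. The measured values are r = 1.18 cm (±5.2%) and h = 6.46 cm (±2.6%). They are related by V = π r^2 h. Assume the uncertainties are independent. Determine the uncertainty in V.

Products/powers → add relative errors in quadrature, weighted by exponent:
  (2·δr/r)² = (2×0.0520)² = 0.0108;  (1·δh/h)² = (1×0.0260)² = 0.000676
δV/V = √(0.0115) = 0.107
V = 28.3 cm^3, so δV = 0.107 × 28.3 = 3.03 cm^3.

3.03 cm^3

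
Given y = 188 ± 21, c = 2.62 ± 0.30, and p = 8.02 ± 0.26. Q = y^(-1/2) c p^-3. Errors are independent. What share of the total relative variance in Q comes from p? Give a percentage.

36.8%

(δQ/Q)² = (−½·δy/y)² + (1·δc/c)² + (-3·δp/p)²
  y term: (-0.5×0.112)² = 0.00312
  c term: (1×0.115)² = 0.0131
  p term: (-3×0.0324)² = 0.00946
Total = 0.0257. Share from p = 0.00946/0.0257 = 0.368.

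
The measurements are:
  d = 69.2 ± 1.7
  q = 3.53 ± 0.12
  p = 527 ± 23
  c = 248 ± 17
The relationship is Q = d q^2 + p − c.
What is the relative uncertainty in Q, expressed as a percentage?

6.01%

Let w = d·q^2 = 862. δw/w = √((1·δd/d)² + (2·δq/q)²) = √(0.000604 + 0.00462) = 0.0723, so δw = 62.3.
Q = w + p − c: δQ = √(δw² + δp² + δc²) = √(3890 + 529 + 289) = 68.6
Q = 1140, so δQ/Q = 68.6/1140 = 0.0601.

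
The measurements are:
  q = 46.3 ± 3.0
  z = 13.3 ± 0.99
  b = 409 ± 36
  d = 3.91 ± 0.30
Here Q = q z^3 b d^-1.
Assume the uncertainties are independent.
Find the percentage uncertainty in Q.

Each factor contributes (exponent × relative error)² to (δQ/Q)²:
  (1·δq/q)² = (1×0.0648)² = 0.00420;  (3·δz/z)² = (3×0.0744)² = 0.0499;  (1·δb/b)² = (1×0.0880)² = 0.00775;  (-1·δd/d)² = (-1×0.0767)² = 0.00589
δQ/Q = √(0.0677) = 0.260

26.0%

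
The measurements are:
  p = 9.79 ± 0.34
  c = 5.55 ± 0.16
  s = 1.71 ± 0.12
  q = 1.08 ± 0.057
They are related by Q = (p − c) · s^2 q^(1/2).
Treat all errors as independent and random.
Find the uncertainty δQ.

2.17

Let u = p − c = 4.24. δu = √(δp² + δc²) = √(0.116 + 0.0256) = 0.376, so δu/u = 0.0886.
Q is then a monomial in u, s, q:
δQ/Q = √((δu/u)² + (2·δs/s)² + (½·δq/q)²) = √(0.00785 + 0.0197 + 0.000696) = 0.168
Q = 12.9, so δQ = 0.168 × 12.9 = 2.17.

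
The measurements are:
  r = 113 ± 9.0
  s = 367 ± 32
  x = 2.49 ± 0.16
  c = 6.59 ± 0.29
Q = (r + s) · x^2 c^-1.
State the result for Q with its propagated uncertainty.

Let u = r + s = 480. δu = √(δr² + δs²) = √(81.0 + 1020) = 33.2, so δu/u = 0.0693.
Q is then a monomial in u, x, c:
δQ/Q = √((δu/u)² + (2·δx/x)² + (-1·δc/c)²) = √(0.00480 + 0.0165 + 0.00194) = 0.152
Q = 452, so δQ = 0.152 × 452 = 68.9.

452 ± 68.9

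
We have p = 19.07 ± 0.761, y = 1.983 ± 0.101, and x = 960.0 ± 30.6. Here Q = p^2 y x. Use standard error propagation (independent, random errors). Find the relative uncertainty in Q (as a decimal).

Q is a product of powers, so relative uncertainties combine in quadrature:
  (2·δp/p)² = (2×0.0399)² = 0.00637;  (1·δy/y)² = (1×0.0509)² = 0.00259;  (1·δx/x)² = (1×0.0319)² = 0.00102
δQ/Q = √(0.00998) = 0.0999

0.0999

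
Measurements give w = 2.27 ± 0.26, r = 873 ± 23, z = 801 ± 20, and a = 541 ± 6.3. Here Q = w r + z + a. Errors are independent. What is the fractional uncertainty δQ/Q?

Let p = w·r = 1980. δp/p = √((1·δw/w)² + (1·δr/r)²) = √(0.0131 + 0.000694) = 0.118, so δp = 233.
Q = p + z + a: δQ = √(δp² + δz² + δa²) = √(54200 + 400 + 39.7) = 234
Q = 3320, so δQ/Q = 234/3320 = 0.0704.

0.0704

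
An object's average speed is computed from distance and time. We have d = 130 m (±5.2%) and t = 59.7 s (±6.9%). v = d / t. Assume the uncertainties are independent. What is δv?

Relative error in a monomial: (δv/v)² = Σ (nᵢ · δxᵢ/xᵢ)².
  (1·δd/d)² = (1×0.0520)² = 0.00270;  (-1·δt/t)² = (-1×0.0690)² = 0.00476
δv/v = √(0.00747) = 0.0864
v = 2.18 m/s, so δv = 0.0864 × 2.18 = 0.188 m/s.

0.188 m/s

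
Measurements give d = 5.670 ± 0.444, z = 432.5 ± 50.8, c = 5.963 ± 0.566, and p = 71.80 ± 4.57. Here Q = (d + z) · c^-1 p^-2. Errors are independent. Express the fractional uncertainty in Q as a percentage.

Let u = d + z = 438.2. δu = √(δd² + δz²) = √(0.197 + 2580) = 50.8, so δu/u = 0.116.
Q is then a monomial in u, c, p:
δQ/Q = √((δu/u)² + (-1·δc/c)² + (-2·δp/p)²) = √(0.0134 + 0.00901 + 0.0162) = 0.197

19.7%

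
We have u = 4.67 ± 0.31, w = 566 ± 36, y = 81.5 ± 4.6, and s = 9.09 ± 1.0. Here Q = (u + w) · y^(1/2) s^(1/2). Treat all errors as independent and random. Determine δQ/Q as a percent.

8.83%

Let h = u + w = 571. δh = √(δu² + δw²) = √(0.0961 + 1300) = 36.0, so δh/h = 0.0631.
Q is then a monomial in h, y, s:
δQ/Q = √((δh/h)² + (½·δy/y)² + (½·δs/s)²) = √(0.00398 + 0.000796 + 0.00303) = 0.0883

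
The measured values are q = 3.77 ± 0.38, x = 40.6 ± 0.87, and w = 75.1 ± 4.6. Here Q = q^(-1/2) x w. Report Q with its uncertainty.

Since Q is a product/quotient, work with relative uncertainties:
  (−½·δq/q)² = (-0.5×0.101)² = 0.00254;  (1·δx/x)² = (1×0.0214)² = 0.000459;  (1·δw/w)² = (1×0.0613)² = 0.00375
δQ/Q = √(0.00675) = 0.0822
Q = 1570, so δQ = 0.0822 × 1570 = 129.

1570 ± 129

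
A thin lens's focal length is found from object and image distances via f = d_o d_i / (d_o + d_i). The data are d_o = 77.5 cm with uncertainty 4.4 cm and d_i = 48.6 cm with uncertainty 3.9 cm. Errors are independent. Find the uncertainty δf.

1.61 cm

∂f/∂d_o = (d_i/(d_o+d_i))² = 0.149;  ∂f/∂d_i = (d_o/(d_o+d_i))² = 0.378
δf = √((∂f/∂d_o · δd_o)² + (∂f/∂d_i · δd_i)²) = √(0.427 + 2.17) = 1.61 cm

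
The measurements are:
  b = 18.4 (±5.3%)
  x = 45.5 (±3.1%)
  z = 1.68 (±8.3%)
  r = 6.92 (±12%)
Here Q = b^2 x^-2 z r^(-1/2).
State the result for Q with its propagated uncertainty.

Since Q is a product/quotient, work with relative uncertainties:
  (2·δb/b)² = (2×0.0530)² = 0.0112;  (-2·δx/x)² = (-2×0.0310)² = 0.00384;  (1·δz/z)² = (1×0.0830)² = 0.00689;  (−½·δr/r)² = (-0.5×0.120)² = 0.00360
δQ/Q = √(0.0256) = 0.160
Q = 0.104, so δQ = 0.160 × 0.104 = 0.0167.

0.104 ± 0.0167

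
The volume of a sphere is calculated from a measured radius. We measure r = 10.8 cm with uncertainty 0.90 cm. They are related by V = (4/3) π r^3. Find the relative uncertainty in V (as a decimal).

0.250

V ∝ r^3, so δV/V = |3| · δr/r = 3 × 0.0833 = 0.250.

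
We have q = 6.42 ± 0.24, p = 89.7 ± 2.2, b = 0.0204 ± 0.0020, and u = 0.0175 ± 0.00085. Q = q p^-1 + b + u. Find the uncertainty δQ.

0.00387

Let w = q·p^-1 = 0.0716. δw/w = √((1·δq/q)² + (-1·δp/p)²) = √(0.00140 + 0.000602) = 0.0447, so δw = 0.00320.
Q = w + b + u: δQ = √(δw² + δb² + δu²) = √(1.02e-05 + 4e-06 + 7.22e-07) = 0.00387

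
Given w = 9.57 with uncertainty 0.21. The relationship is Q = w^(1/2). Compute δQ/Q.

0.0110

Q is a product of powers, so relative uncertainties combine in quadrature:
  (½·δw/w)² = (0.5×0.0219)² = 0.000120
δQ/Q = √(0.000120) = 0.0110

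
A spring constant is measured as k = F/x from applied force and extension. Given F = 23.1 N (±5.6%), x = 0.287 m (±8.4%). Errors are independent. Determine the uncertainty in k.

8.13 N/m

For a monomial k ∝ F, x^-1, fractional errors add in quadrature:
  (1·δF/F)² = (1×0.0560)² = 0.00314;  (-1·δx/x)² = (-1×0.0840)² = 0.00706
δk/k = √(0.0102) = 0.101
k = 80.5 N/m, so δk = 0.101 × 80.5 = 8.13 N/m.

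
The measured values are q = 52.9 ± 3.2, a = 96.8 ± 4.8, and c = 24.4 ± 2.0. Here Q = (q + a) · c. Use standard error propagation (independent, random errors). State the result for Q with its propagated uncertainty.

3650 ± 331

Let u = q + a = 150. δu = √(δq² + δa²) = √(10.2 + 23.0) = 5.77, so δu/u = 0.0385.
Q is then a monomial in u, c:
δQ/Q = √((δu/u)² + (1·δc/c)²) = √(0.00149 + 0.00672) = 0.0906
Q = 3650, so δQ = 0.0906 × 3650 = 331.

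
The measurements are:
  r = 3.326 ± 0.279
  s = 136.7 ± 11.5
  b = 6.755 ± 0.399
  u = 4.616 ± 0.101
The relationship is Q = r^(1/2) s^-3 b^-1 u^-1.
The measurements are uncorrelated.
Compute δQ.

6.03e-09

Each factor contributes (exponent × relative error)² to (δQ/Q)²:
  (½·δr/r)² = (0.5×0.0839)² = 0.00176;  (-3·δs/s)² = (-3×0.0841)² = 0.0637;  (-1·δb/b)² = (-1×0.0591)² = 0.00349;  (-1·δu/u)² = (-1×0.0219)² = 0.000479
δQ/Q = √(0.0694) = 0.263
Q = 2.29e-08, so δQ = 0.263 × 2.29e-08 = 6.03e-09.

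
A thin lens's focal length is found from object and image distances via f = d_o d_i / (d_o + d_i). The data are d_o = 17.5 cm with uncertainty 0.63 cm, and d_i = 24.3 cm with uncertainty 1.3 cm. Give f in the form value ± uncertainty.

∂f/∂d_o = (d_i/(d_o+d_i))² = 0.338;  ∂f/∂d_i = (d_o/(d_o+d_i))² = 0.175
δf = √((∂f/∂d_o · δd_o)² + (∂f/∂d_i · δd_i)²) = √(0.0453 + 0.0519) = 0.312 cm
f = 10.2 cm.

10.2 ± 0.312 cm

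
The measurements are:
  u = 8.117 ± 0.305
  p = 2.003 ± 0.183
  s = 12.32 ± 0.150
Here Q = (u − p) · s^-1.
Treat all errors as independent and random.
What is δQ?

0.0295

Let w = u − p = 6.114. δw = √(δu² + δp²) = √(0.0930 + 0.0335) = 0.356, so δw/w = 0.0582.
Q is then a monomial in w, s:
δQ/Q = √((δw/w)² + (-1·δs/s)²) = √(0.00338 + 0.000148) = 0.0594
Q = 0.4963, so δQ = 0.0594 × 0.4963 = 0.0295.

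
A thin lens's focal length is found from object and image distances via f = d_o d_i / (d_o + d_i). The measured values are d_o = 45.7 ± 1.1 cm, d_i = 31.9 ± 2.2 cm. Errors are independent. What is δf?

∂f/∂d_o = (d_i/(d_o+d_i))² = 0.169;  ∂f/∂d_i = (d_o/(d_o+d_i))² = 0.347
δf = √((∂f/∂d_o · δd_o)² + (∂f/∂d_i · δd_i)²) = √(0.0346 + 0.582) = 0.785 cm

0.785 cm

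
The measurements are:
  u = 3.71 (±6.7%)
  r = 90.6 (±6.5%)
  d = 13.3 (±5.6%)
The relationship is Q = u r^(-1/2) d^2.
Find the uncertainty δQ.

Q is a product of powers, so relative uncertainties combine in quadrature:
  (1·δu/u)² = (1×0.0670)² = 0.00449;  (−½·δr/r)² = (-0.5×0.0650)² = 0.00106;  (2·δd/d)² = (2×0.0560)² = 0.0125
δQ/Q = √(0.0181) = 0.134
Q = 68.9, so δQ = 0.134 × 68.9 = 9.27.

9.27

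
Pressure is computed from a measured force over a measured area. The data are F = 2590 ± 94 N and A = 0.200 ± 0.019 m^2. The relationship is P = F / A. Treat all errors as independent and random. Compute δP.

P is a product of powers, so relative uncertainties combine in quadrature:
  (1·δF/F)² = (1×0.0363)² = 0.00132;  (-1·δA/A)² = (-1×0.0950)² = 0.00902
δP/P = √(0.0103) = 0.102
P = 13000 Pa, so δP = 0.102 × 13000 = 1320 Pa.

1320 Pa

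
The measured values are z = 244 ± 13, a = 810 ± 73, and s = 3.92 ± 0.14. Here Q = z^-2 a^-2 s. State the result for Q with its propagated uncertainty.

(1.00 ± 0.213) × 10^-10

For a monomial Q ∝ z^-2, a^-2, s, fractional errors add in quadrature:
  (-2·δz/z)² = (-2×0.0533)² = 0.0114;  (-2·δa/a)² = (-2×0.0901)² = 0.0325;  (1·δs/s)² = (1×0.0357)² = 0.00128
δQ/Q = √(0.0451) = 0.212
Q = 1e-10, so δQ = 0.212 × 1e-10 = 2.13e-11.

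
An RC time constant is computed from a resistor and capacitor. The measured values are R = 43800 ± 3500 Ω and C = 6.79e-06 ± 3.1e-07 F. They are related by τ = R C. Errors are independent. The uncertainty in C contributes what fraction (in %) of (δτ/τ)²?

24.6%

(δτ/τ)² = (1·δR/R)² + (1·δC/C)²
  R term: (1×0.0799)² = 0.00639
  C term: (1×0.0457)² = 0.00208
Total = 0.00847. Share from C = 0.00208/0.00847 = 0.246.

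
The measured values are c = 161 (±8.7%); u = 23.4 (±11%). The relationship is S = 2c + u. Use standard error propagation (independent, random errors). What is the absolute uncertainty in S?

Absolute uncertainties add in quadrature for a linear combination:
  (2·δc)² = 785;  (δu)² = 6.63
δS = √(791) = 28.1

28.1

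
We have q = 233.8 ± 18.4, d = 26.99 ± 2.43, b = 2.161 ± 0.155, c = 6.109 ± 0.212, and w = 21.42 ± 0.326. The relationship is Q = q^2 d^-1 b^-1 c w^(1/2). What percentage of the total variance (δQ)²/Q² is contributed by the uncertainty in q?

63.1%

(δQ/Q)² = (2·δq/q)² + (-1·δd/d)² + (-1·δb/b)² + (1·δc/c)² + (½·δw/w)²
  q term: (2×0.0787)² = 0.0248
  d term: (-1×0.0900)² = 0.00811
  b term: (-1×0.0717)² = 0.00514
  c term: (1×0.0347)² = 0.00120
  w term: (0.5×0.0152)² = 5.79e-05
Total = 0.0393. Share from q = 0.0248/0.0393 = 0.631.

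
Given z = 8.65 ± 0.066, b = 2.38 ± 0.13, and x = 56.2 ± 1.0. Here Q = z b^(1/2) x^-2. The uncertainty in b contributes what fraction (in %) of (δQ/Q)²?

(δQ/Q)² = (1·δz/z)² + (½·δb/b)² + (-2·δx/x)²
  z term: (1×0.00763)² = 5.82e-05
  b term: (0.5×0.0546)² = 0.000746
  x term: (-2×0.0178)² = 0.00127
Total = 0.00207. Share from b = 0.000746/0.00207 = 0.360.

36.0%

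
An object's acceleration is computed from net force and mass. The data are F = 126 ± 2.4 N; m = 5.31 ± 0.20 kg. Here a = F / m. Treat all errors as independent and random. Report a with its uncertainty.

23.7 ± 1.00 m/s^2

Since a is a product/quotient, work with relative uncertainties:
  (1·δF/F)² = (1×0.0190)² = 0.000363;  (-1·δm/m)² = (-1×0.0377)² = 0.00142
δa/a = √(0.00178) = 0.0422
a = 23.7 m/s^2, so δa = 0.0422 × 23.7 = 1.00 m/s^2.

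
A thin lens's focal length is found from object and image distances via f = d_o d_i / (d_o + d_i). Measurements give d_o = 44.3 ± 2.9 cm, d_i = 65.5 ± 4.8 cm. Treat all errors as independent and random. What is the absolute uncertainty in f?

1.29 cm

∂f/∂d_o = (d_i/(d_o+d_i))² = 0.356;  ∂f/∂d_i = (d_o/(d_o+d_i))² = 0.163
δf = √((∂f/∂d_o · δd_o)² + (∂f/∂d_i · δd_i)²) = √(1.07 + 0.611) = 1.29 cm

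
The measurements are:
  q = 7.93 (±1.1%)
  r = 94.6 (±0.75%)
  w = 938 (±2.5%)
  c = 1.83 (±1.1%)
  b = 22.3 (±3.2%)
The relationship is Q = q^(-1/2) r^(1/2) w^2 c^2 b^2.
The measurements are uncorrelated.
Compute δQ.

4.27e+08

Since Q is a product/quotient, work with relative uncertainties:
  (−½·δq/q)² = (-0.5×0.0110)² = 3.03e-05;  (½·δr/r)² = (0.5×0.00750)² = 1.41e-05;  (2·δw/w)² = (2×0.0250)² = 0.00250;  (2·δc/c)² = (2×0.0110)² = 0.000484;  (2·δb/b)² = (2×0.0320)² = 0.00410
δQ/Q = √(0.00712) = 0.0844
Q = 5.06e+09, so δQ = 0.0844 × 5.06e+09 = 4.27e+08.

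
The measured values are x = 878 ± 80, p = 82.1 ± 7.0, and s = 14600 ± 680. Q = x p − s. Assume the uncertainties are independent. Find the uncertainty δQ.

9020

Let w = x·p = 72100. δw/w = √((1·δx/x)² + (1·δp/p)²) = √(0.00830 + 0.00727) = 0.125, so δw = 9000.
Q = w − s: δQ = √(δw² + δs²) = √(8.09e+07 + 4.62e+05) = 9020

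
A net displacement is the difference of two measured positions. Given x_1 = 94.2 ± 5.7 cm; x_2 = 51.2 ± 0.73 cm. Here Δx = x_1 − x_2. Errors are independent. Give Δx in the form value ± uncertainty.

Each term contributes (cᵢ δxᵢ)² to (δΔx)²:
  (δx_1)² = 32.5;  (δx_2)² = 0.533
δΔx = √(33.0) = 5.75 cm
Δx = 43.0 cm.

43.0 ± 5.75 cm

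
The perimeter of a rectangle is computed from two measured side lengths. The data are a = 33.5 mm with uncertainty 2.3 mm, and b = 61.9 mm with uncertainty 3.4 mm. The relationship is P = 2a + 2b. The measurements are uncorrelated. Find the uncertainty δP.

8.21 mm

Each term contributes (cᵢ δxᵢ)² to (δP)²:
  (2·δa)² = 21.2;  (2·δb)² = 46.2
δP = √(67.4) = 8.21 mm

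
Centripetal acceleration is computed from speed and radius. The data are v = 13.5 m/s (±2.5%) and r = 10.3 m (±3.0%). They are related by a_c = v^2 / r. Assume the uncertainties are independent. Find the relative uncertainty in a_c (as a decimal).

0.0583

For a monomial a_c ∝ v^2, r^-1, fractional errors add in quadrature:
  (2·δv/v)² = (2×0.0250)² = 0.00250;  (-1·δr/r)² = (-1×0.0300)² = 0.000900
δa_c/a_c = √(0.00340) = 0.0583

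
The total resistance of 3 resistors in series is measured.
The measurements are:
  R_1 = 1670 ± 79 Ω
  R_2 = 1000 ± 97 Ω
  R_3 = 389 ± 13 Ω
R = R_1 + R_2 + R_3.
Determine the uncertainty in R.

For a sum/difference, combine absolute errors in quadrature:
  (δR_1)² = 6240;  (δR_2)² = 9410;  (δR_3)² = 169
δR = √(15800) = 126 Ω

126 Ω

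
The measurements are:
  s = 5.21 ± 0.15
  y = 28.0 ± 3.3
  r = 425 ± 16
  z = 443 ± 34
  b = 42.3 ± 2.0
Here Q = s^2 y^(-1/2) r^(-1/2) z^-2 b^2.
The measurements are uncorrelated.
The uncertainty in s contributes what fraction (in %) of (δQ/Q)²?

(δQ/Q)² = (2·δs/s)² + (−½·δy/y)² + (−½·δr/r)² + (-2·δz/z)² + (2·δb/b)²
  s term: (2×0.0288)² = 0.00332
  y term: (-0.5×0.118)² = 0.00347
  r term: (-0.5×0.0376)² = 0.000354
  z term: (-2×0.0767)² = 0.0236
  b term: (2×0.0473)² = 0.00894
Total = 0.0396. Share from s = 0.00332/0.0396 = 0.0836.

8.36%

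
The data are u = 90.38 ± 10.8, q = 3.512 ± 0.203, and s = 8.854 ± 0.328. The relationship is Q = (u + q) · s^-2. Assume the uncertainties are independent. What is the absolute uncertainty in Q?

0.164

Let w = u + q = 93.89. δw = √(δu² + δq²) = √(117 + 0.0412) = 10.8, so δw/w = 0.115.
Q is then a monomial in w, s:
δQ/Q = √((δw/w)² + (-2·δs/s)²) = √(0.0132 + 0.00549) = 0.137
Q = 1.198, so δQ = 0.137 × 1.198 = 0.164.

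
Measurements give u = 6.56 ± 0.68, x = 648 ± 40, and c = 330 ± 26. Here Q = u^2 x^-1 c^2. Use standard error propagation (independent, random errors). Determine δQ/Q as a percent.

26.8%

Since Q is a product/quotient, work with relative uncertainties:
  (2·δu/u)² = (2×0.104)² = 0.0430;  (-1·δx/x)² = (-1×0.0617)² = 0.00381;  (2·δc/c)² = (2×0.0788)² = 0.0248
δQ/Q = √(0.0716) = 0.268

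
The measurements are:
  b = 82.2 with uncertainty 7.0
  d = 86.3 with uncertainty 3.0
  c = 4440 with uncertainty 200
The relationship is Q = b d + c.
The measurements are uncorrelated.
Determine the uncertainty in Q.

682

Let p = b·d = 7090. δp/p = √((1·δb/b)² + (1·δd/d)²) = √(0.00725 + 0.00121) = 0.0920, so δp = 652.
Q = p + c: δQ = √(δp² + δc²) = √(4.26e+05 + 40000) = 682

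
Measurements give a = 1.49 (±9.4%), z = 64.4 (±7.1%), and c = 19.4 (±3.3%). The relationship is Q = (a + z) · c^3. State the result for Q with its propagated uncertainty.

Let u = a + z = 65.9. δu = √(δa² + δz²) = √(0.0196 + 20.9) = 4.57, so δu/u = 0.0694.
Q is then a monomial in u, c:
δQ/Q = √((δu/u)² + (3·δc/c)²) = √(0.00482 + 0.00980) = 0.121
Q = 4.81e+05, so δQ = 0.121 × 4.81e+05 = 58200.

(4.81 ± 0.582) × 10^5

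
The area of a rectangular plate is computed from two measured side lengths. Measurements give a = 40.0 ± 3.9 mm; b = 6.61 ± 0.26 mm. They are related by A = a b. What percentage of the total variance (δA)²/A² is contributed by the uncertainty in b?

14.0%

(δA/A)² = (1·δa/a)² + (1·δb/b)²
  a term: (1×0.0975)² = 0.00951
  b term: (1×0.0393)² = 0.00155
Total = 0.0111. Share from b = 0.00155/0.0111 = 0.140.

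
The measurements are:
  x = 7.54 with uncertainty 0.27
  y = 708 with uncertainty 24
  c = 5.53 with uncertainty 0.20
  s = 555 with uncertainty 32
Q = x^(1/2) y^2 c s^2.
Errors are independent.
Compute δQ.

Since Q is a product/quotient, work with relative uncertainties:
  (½·δx/x)² = (0.5×0.0358)² = 0.000321;  (2·δy/y)² = (2×0.0339)² = 0.00460;  (1·δc/c)² = (1×0.0362)² = 0.00131;  (2·δs/s)² = (2×0.0577)² = 0.0133
δQ/Q = √(0.0195) = 0.140
Q = 2.34e+12, so δQ = 0.140 × 2.34e+12 = 3.28e+11.

3.28e+11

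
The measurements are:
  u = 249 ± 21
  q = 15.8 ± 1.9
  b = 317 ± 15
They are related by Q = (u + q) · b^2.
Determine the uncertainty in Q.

3.29e+06

Let w = u + q = 265. δw = √(δu² + δq²) = √(441 + 3.61) = 21.1, so δw/w = 0.0796.
Q is then a monomial in w, b:
δQ/Q = √((δw/w)² + (2·δb/b)²) = √(0.00634 + 0.00896) = 0.124
Q = 2.66e+07, so δQ = 0.124 × 2.66e+07 = 3.29e+06.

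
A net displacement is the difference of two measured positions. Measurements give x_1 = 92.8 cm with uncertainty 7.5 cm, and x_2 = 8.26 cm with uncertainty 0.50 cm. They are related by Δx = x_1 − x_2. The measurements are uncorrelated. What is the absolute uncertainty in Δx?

Δx is a linear combination, so absolute uncertainties add in quadrature:
  (δx_1)² = 56.2;  (δx_2)² = 0.250
δΔx = √(56.5) = 7.52 cm

7.52 cm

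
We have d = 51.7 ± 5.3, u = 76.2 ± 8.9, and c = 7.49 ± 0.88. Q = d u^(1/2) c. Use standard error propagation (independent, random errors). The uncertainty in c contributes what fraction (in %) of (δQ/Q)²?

49.8%

(δQ/Q)² = (1·δd/d)² + (½·δu/u)² + (1·δc/c)²
  d term: (1×0.103)² = 0.0105
  u term: (0.5×0.117)² = 0.00341
  c term: (1×0.117)² = 0.0138
Total = 0.0277. Share from c = 0.0138/0.0277 = 0.498.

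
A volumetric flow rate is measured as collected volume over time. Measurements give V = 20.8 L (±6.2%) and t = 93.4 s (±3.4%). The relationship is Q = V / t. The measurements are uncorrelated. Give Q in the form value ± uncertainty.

0.223 ± 0.0157 L/s

Products/powers → add relative errors in quadrature, weighted by exponent:
  (1·δV/V)² = (1×0.0620)² = 0.00384;  (-1·δt/t)² = (-1×0.0340)² = 0.00116
δQ/Q = √(0.00500) = 0.0707
Q = 0.223 L/s, so δQ = 0.0707 × 0.223 = 0.0157 L/s.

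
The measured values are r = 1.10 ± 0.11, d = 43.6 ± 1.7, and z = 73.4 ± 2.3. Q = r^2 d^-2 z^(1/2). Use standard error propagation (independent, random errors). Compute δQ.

0.00117

Since Q is a product/quotient, work with relative uncertainties:
  (2·δr/r)² = (2×0.100)² = 0.0400;  (-2·δd/d)² = (-2×0.0390)² = 0.00608;  (½·δz/z)² = (0.5×0.0313)² = 0.000245
δQ/Q = √(0.0463) = 0.215
Q = 0.00545, so δQ = 0.215 × 0.00545 = 0.00117.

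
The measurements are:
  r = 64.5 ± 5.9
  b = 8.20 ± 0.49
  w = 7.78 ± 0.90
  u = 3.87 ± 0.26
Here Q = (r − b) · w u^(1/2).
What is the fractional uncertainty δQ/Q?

Let h = r − b = 56.3. δh = √(δr² + δb²) = √(34.8 + 0.240) = 5.92, so δh/h = 0.105.
Q is then a monomial in h, w, u:
δQ/Q = √((δh/h)² + (1·δw/w)² + (½·δu/u)²) = √(0.0111 + 0.0134 + 0.00113) = 0.160

0.160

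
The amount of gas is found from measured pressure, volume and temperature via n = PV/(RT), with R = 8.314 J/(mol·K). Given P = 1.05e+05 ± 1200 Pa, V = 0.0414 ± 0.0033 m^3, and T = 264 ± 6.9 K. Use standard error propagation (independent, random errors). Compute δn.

0.168 mol

Relative error in a monomial: (δn/n)² = Σ (nᵢ · δxᵢ/xᵢ)².
  (1·δP/P)² = (1×0.0114)² = 0.000131;  (1·δV/V)² = (1×0.0797)² = 0.00635;  (-1·δT/T)² = (-1×0.0261)² = 0.000683
δn/n = √(0.00717) = 0.0847
n = 1.98 mol, so δn = 0.0847 × 1.98 = 0.168 mol.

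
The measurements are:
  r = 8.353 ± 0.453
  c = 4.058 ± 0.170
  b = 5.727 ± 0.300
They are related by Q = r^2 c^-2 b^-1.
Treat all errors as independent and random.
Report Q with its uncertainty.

0.7398 ± 0.109

Q is a product of powers, so relative uncertainties combine in quadrature:
  (2·δr/r)² = (2×0.0542)² = 0.0118;  (-2·δc/c)² = (-2×0.0419)² = 0.00702;  (-1·δb/b)² = (-1×0.0524)² = 0.00274
δQ/Q = √(0.0215) = 0.147
Q = 0.7398, so δQ = 0.147 × 0.7398 = 0.109.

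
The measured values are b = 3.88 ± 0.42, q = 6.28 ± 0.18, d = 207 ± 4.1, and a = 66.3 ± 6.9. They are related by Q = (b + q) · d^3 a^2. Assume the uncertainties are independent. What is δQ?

Let u = b + q = 10.2. δu = √(δb² + δq²) = √(0.176 + 0.0324) = 0.457, so δu/u = 0.0450.
Q is then a monomial in u, d, a:
δQ/Q = √((δu/u)² + (3·δd/d)² + (2·δa/a)²) = √(0.00202 + 0.00353 + 0.0433) = 0.221
Q = 3.96e+11, so δQ = 0.221 × 3.96e+11 = 8.76e+10.

8.76e+10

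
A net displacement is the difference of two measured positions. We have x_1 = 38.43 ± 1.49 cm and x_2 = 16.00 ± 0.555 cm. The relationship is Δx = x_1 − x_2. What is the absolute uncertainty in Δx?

Absolute uncertainties add in quadrature for a linear combination:
  (δx_1)² = 2.22;  (δx_2)² = 0.308
δΔx = √(2.53) = 1.59 cm

1.59 cm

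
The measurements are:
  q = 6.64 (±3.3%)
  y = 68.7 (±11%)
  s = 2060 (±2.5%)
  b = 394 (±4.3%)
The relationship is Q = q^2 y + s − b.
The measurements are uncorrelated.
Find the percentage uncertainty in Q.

Let p = q^2·y = 3030. δp/p = √((2·δq/q)² + (1·δy/y)²) = √(0.00436 + 0.0121) = 0.128, so δp = 389.
Q = p + s − b: δQ = √(δp² + δs² + δb²) = √(1.51e+05 + 2650 + 287) = 392
Q = 4690, so δQ/Q = 392/4690 = 0.0836.

8.36%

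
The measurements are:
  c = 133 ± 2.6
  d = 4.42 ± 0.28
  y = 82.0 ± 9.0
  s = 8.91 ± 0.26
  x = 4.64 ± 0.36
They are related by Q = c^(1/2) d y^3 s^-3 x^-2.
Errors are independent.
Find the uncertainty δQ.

For a monomial Q ∝ c^(1/2), d, y^3, s^-3, x^-2, fractional errors add in quadrature:
  (½·δc/c)² = (0.5×0.0195)² = 9.55e-05;  (1·δd/d)² = (1×0.0633)² = 0.00401;  (3·δy/y)² = (3×0.110)² = 0.108;  (-3·δs/s)² = (-3×0.0292)² = 0.00766;  (-2·δx/x)² = (-2×0.0776)² = 0.0241
δQ/Q = √(0.144) = 0.380
Q = 1850, so δQ = 0.380 × 1850 = 701.

701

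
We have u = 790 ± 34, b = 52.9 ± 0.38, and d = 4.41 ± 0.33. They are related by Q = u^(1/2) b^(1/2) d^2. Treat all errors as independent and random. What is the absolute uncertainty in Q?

Relative error in a monomial: (δQ/Q)² = Σ (nᵢ · δxᵢ/xᵢ)².
  (½·δu/u)² = (0.5×0.0430)² = 0.000463;  (½·δb/b)² = (0.5×0.00718)² = 1.29e-05;  (2·δd/d)² = (2×0.0748)² = 0.0224
δQ/Q = √(0.0229) = 0.151
Q = 3980, so δQ = 0.151 × 3980 = 601.

601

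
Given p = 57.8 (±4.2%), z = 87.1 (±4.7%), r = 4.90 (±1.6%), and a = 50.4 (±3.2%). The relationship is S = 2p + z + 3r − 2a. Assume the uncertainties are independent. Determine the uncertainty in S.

Each term contributes (cᵢ δxᵢ)² to (δS)²:
  (2·δp)² = 23.6;  (δz)² = 16.8;  (3·δr)² = 0.0553;  (2·δa)² = 10.4
δS = √(50.8) = 7.13

7.13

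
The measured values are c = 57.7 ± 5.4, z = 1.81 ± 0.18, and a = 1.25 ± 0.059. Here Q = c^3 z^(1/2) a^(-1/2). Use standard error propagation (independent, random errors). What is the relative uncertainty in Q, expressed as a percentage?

Since Q is a product/quotient, work with relative uncertainties:
  (3·δc/c)² = (3×0.0936)² = 0.0788;  (½·δz/z)² = (0.5×0.0994)² = 0.00247;  (−½·δa/a)² = (-0.5×0.0472)² = 0.000557
δQ/Q = √(0.0819) = 0.286

28.6%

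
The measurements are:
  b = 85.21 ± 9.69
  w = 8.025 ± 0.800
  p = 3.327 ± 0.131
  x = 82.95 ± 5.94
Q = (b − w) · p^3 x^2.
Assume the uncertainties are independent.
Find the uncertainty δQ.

4.39e+06

Let u = b − w = 77.18. δu = √(δb² + δw²) = √(93.9 + 0.640) = 9.72, so δu/u = 0.126.
Q is then a monomial in u, p, x:
δQ/Q = √((δu/u)² + (3·δp/p)² + (2·δx/x)²) = √(0.0159 + 0.0140 + 0.0205) = 0.224
Q = 1.956e+07, so δQ = 0.224 × 1.956e+07 = 4.39e+06.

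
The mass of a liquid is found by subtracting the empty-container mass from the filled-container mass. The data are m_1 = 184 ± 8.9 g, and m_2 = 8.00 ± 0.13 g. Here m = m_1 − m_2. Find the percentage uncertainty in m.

5.06%

Each term contributes (cᵢ δxᵢ)² to (δm)²:
  (δm_1)² = 79.2;  (δm_2)² = 0.0169
δm = √(79.2) = 8.90 g
m = 176 g, so δm/m = 8.90/176 = 0.0506.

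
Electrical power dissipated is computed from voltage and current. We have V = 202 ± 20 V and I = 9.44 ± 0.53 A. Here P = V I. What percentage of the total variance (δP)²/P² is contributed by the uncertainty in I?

24.3%

(δP/P)² = (1·δV/V)² + (1·δI/I)²
  V term: (1×0.0990)² = 0.00980
  I term: (1×0.0561)² = 0.00315
Total = 0.0130. Share from I = 0.00315/0.0130 = 0.243.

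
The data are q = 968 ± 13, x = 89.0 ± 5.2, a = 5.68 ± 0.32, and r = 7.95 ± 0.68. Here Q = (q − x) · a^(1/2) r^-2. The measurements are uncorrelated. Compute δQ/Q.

Let u = q − x = 879. δu = √(δq² + δx²) = √(169 + 27.0) = 14.0, so δu/u = 0.0159.
Q is then a monomial in u, a, r:
δQ/Q = √((δu/u)² + (½·δa/a)² + (-2·δr/r)²) = √(0.000254 + 0.000793 + 0.0293) = 0.174

0.174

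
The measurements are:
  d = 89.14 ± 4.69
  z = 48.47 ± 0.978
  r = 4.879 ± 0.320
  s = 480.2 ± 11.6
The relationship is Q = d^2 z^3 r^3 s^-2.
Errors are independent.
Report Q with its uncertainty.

(4.557 ± 1.08) × 10^5

Since Q is a product/quotient, work with relative uncertainties:
  (2·δd/d)² = (2×0.0526)² = 0.0111;  (3·δz/z)² = (3×0.0202)² = 0.00366;  (3·δr/r)² = (3×0.0656)² = 0.0387;  (-2·δs/s)² = (-2×0.0242)² = 0.00233
δQ/Q = √(0.0558) = 0.236
Q = 455700, so δQ = 0.236 × 455700 = 1.08e+05.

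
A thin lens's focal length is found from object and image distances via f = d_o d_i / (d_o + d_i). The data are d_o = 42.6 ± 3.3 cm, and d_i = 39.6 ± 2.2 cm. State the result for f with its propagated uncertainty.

20.5 ± 0.967 cm

∂f/∂d_o = (d_i/(d_o+d_i))² = 0.232;  ∂f/∂d_i = (d_o/(d_o+d_i))² = 0.269
δf = √((∂f/∂d_o · δd_o)² + (∂f/∂d_i · δd_i)²) = √(0.587 + 0.349) = 0.967 cm
f = 20.5 cm.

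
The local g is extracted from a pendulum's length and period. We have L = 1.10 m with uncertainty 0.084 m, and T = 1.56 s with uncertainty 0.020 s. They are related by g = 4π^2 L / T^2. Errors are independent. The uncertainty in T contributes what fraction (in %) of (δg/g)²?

10.1%

(δg/g)² = (1·δL/L)² + (-2·δT/T)²
  L term: (1×0.0764)² = 0.00583
  T term: (-2×0.0128)² = 0.000657
Total = 0.00649. Share from T = 0.000657/0.00649 = 0.101.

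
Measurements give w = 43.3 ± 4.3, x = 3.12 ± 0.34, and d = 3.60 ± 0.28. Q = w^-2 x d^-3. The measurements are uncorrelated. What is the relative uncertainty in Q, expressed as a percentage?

32.5%

Relative error in a monomial: (δQ/Q)² = Σ (nᵢ · δxᵢ/xᵢ)².
  (-2·δw/w)² = (-2×0.0993)² = 0.0394;  (1·δx/x)² = (1×0.109)² = 0.0119;  (-3·δd/d)² = (-3×0.0778)² = 0.0544
δQ/Q = √(0.106) = 0.325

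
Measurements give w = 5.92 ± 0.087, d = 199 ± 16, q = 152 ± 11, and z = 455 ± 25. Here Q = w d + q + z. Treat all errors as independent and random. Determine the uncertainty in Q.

100

Let p = w·d = 1180. δp/p = √((1·δw/w)² + (1·δd/d)²) = √(0.000216 + 0.00646) = 0.0817, so δp = 96.3.
Q = p + q + z: δQ = √(δp² + δq² + δz²) = √(9270 + 121 + 625) = 100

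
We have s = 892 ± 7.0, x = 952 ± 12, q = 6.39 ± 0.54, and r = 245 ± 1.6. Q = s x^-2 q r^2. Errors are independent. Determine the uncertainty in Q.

Each factor contributes (exponent × relative error)² to (δQ/Q)²:
  (1·δs/s)² = (1×0.00785)² = 6.16e-05;  (-2·δx/x)² = (-2×0.0126)² = 0.000636;  (1·δq/q)² = (1×0.0845)² = 0.00714;  (2·δr/r)² = (2×0.00653)² = 0.000171
δQ/Q = √(0.00801) = 0.0895
Q = 378, so δQ = 0.0895 × 378 = 33.8.

33.8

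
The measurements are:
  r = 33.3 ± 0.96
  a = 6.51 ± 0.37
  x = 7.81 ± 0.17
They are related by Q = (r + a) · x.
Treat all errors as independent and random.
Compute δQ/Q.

0.0338

Let u = r + a = 39.8. δu = √(δr² + δa²) = √(0.922 + 0.137) = 1.03, so δu/u = 0.0258.
Q is then a monomial in u, x:
δQ/Q = √((δu/u)² + (1·δx/x)²) = √(0.000668 + 0.000474) = 0.0338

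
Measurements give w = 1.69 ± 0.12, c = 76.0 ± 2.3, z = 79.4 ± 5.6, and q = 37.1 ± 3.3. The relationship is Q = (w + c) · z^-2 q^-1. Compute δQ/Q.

Let u = w + c = 77.7. δu = √(δw² + δc²) = √(0.0144 + 5.29) = 2.30, so δu/u = 0.0296.
Q is then a monomial in u, z, q:
δQ/Q = √((δu/u)² + (-2·δz/z)² + (-1·δq/q)²) = √(0.000879 + 0.0199 + 0.00791) = 0.169

0.169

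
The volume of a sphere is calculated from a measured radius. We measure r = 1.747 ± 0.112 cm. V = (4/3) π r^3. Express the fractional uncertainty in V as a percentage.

19.2%

V ∝ r^3, so δV/V = |3| · δr/r = 3 × 0.0641 = 0.192.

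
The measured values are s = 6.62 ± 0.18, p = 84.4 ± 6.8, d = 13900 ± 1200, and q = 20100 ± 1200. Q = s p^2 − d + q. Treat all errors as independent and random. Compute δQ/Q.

Let w = s·p^2 = 47200. δw/w = √((1·δs/s)² + (2·δp/p)²) = √(0.000739 + 0.0260) = 0.163, so δw = 7710.
Q = w − d + q: δQ = √(δw² + δd² + δq²) = √(5.94e+07 + 1.44e+06 + 1.44e+06) = 7890
Q = 53400, so δQ/Q = 7890/53400 = 0.148.

0.148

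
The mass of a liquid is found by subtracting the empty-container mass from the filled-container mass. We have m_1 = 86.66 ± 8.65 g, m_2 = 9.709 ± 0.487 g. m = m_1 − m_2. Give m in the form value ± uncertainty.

76.95 ± 8.66 g

Each term contributes (cᵢ δxᵢ)² to (δm)²:
  (δm_1)² = 74.8;  (δm_2)² = 0.237
δm = √(75.1) = 8.66 g
m = 76.95 g.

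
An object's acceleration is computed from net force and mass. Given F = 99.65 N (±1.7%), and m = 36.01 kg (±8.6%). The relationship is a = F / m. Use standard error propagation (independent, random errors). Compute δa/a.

0.0877

Products/powers → add relative errors in quadrature, weighted by exponent:
  (1·δF/F)² = (1×0.0170)² = 0.000289;  (-1·δm/m)² = (-1×0.0860)² = 0.00740
δa/a = √(0.00768) = 0.0877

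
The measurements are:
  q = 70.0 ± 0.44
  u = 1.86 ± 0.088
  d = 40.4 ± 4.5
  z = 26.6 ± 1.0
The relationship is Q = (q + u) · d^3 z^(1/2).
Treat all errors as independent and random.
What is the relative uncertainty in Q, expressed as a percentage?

33.5%

Let w = q + u = 71.9. δw = √(δq² + δu²) = √(0.194 + 0.00774) = 0.449, so δw/w = 0.00624.
Q is then a monomial in w, d, z:
δQ/Q = √((δw/w)² + (3·δd/d)² + (½·δz/z)²) = √(3.9e-05 + 0.112 + 0.000353) = 0.335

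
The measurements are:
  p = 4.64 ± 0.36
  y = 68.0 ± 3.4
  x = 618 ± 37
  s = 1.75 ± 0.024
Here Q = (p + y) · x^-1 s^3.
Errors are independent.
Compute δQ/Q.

Let u = p + y = 72.6. δu = √(δp² + δy²) = √(0.130 + 11.6) = 3.42, so δu/u = 0.0471.
Q is then a monomial in u, x, s:
δQ/Q = √((δu/u)² + (-1·δx/x)² + (3·δs/s)²) = √(0.00222 + 0.00358 + 0.00169) = 0.0866

0.0866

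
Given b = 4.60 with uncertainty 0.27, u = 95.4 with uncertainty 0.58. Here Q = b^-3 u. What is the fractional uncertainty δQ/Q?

0.176

Each factor contributes (exponent × relative error)² to (δQ/Q)²:
  (-3·δb/b)² = (-3×0.0587)² = 0.0310;  (1·δu/u)² = (1×0.00608)² = 3.7e-05
δQ/Q = √(0.0310) = 0.176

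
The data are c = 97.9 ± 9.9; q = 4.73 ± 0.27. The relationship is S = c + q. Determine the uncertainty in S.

Absolute uncertainties add in quadrature for a linear combination:
  (δc)² = 98.0;  (δq)² = 0.0729
δS = √(98.1) = 9.90

9.90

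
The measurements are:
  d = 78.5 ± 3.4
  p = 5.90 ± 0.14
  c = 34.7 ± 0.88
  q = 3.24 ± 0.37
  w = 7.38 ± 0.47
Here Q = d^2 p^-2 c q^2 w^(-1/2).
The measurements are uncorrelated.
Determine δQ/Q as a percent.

25.2%

Each factor contributes (exponent × relative error)² to (δQ/Q)²:
  (2·δd/d)² = (2×0.0433)² = 0.00750;  (-2·δp/p)² = (-2×0.0237)² = 0.00225;  (1·δc/c)² = (1×0.0254)² = 0.000643;  (2·δq/q)² = (2×0.114)² = 0.0522;  (−½·δw/w)² = (-0.5×0.0637)² = 0.00101
δQ/Q = √(0.0636) = 0.252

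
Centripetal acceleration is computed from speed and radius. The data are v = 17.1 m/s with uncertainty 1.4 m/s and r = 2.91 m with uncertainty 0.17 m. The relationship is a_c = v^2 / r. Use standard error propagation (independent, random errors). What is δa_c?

17.5 m/s^2

Since a_c is a product/quotient, work with relative uncertainties:
  (2·δv/v)² = (2×0.0819)² = 0.0268;  (-1·δr/r)² = (-1×0.0584)² = 0.00341
δa_c/a_c = √(0.0302) = 0.174
a_c = 100 m/s^2, so δa_c = 0.174 × 100 = 17.5 m/s^2.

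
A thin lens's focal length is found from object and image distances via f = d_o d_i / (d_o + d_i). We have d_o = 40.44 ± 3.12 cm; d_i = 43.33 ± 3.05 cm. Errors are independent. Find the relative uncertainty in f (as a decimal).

0.0524

∂f/∂d_o = (d_i/(d_o+d_i))² = 0.268;  ∂f/∂d_i = (d_o/(d_o+d_i))² = 0.233
δf = √((∂f/∂d_o · δd_o)² + (∂f/∂d_i · δd_i)²) = √(0.697 + 0.505) = 1.10 cm
f = 20.92 cm, so δf/f = 1.10/20.92 = 0.0524.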